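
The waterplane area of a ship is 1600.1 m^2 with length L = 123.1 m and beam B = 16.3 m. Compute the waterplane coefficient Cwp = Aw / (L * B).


Formula: Cwp = Aw / (L * B)
Step 1 — L * B = 123.1 * 16.3 = 2006.53 m^2
Step 2 — Cwp = 1600.1 / 2006.53 ≈ 0.79745 (5 s.f.)

0.79745


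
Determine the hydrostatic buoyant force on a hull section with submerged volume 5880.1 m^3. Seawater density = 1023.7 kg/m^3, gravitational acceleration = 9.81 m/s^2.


Formula: Fb = rho * g * V
Substituting: Fb = 1023.7 * 9.81 * 5880.1
Intermediate: 1023.7 * 9.81 = 10042.497
Result: Fb = 10042.497 * 5880.1 ≈ 59051000 N (5 s.f.)

59051000 N


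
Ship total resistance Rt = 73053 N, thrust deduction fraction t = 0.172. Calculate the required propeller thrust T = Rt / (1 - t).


Formula: T = Rt / (1 - t)
Step 1 — (1 - t) = 1 - 0.172 = 0.828
Step 2 — T = 73053 / 0.828 ≈ 88228 N (5 s.f.)

88228 N


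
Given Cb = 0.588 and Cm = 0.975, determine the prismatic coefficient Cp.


Formula: Cp = Cb / Cm
Substituting: Cp = 0.588 / 0.975
Result: Cp ≈ 0.60308 (5 s.f.)

0.60308


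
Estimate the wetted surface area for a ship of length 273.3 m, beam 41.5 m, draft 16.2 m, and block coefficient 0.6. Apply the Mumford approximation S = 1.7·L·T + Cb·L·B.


Formula: S = 1.7*L*T + V/T with V = Cb*L*B*T, i.e. S = L * (1.7*T + Cb*B)
Step 1 — 1.7*T = 1.7 * 16.2 = 27.54 m
Step 2 — Cb*B = 0.6 * 41.5 = 24.9 m
Step 3 — 1.7*T + Cb*B = 27.54 + 24.9 = 52.44 m
Step 4 — S = 273.3 * 52.44 ≈ 14332 m^2 (5 s.f.)

14332 m^2


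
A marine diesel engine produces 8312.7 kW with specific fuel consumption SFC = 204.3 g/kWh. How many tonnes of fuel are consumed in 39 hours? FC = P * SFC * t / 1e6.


Formula: FC (tonnes) = P * SFC * t / 1,000,000
Step 1 — P * SFC * t = 8312.7 * 204.3 * 39 = 66233099.79 g
Step 2 — FC (tonnes) = 66233099.79 / 1,000,000 ≈ 66.233 tonnes (5 s.f.)

66.233 tonnes


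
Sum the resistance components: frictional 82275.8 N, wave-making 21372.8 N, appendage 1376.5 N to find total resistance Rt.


Formula: Rt = Rf + Rw + Ra
Substituting: Rt = 82275.8 + 21372.8 + 1376.5
Result: Rt = 105025.1 N

105025.1 N


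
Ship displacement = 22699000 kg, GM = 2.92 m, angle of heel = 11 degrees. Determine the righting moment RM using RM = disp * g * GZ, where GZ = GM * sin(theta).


Formula: GZ = GM * sin(theta); RM = disp * g * GZ
Step 1 — GZ = 2.92 * sin(11°) = 2.92 * 0.190809 = 0.557162 m
Step 2 — RM = 22699000 * 9.81 * 0.557162 ≈ 124070000 N·m (5 s.f.)

124070000 N·m


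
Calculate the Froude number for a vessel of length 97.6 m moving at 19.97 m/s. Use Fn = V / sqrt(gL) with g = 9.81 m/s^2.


Formula: Fn = V / sqrt(g * L)
Step 1 — g * L = 9.81 * 97.6 = 957.456
Step 2 — sqrt(g * L) = sqrt(957.456) = 30.942786
Step 3 — Fn = 19.97 / 30.942786 ≈ 0.64538 (5 s.f.)

0.64538


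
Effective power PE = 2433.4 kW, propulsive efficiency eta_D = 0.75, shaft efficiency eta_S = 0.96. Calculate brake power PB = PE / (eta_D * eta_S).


Formula: PB = PE / (eta_D * eta_S)
Step 1 — combined efficiency = eta_D * eta_S = 0.75 * 0.96 = 0.72
Step 2 — PB = 2433.4 / 0.72 ≈ 3379.7 kW (5 s.f.)

3379.7 kW


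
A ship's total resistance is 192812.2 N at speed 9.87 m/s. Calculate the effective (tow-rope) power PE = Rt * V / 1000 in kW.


Formula: PE = Rt * V / 1000 (kW)
Step 1 — PE (W) = 192812.2 * 9.87 = 1903056.414 W
Step 2 — PE (kW) = 1903056.414 / 1000 ≈ 1903.1 kW (5 s.f.)

1903.1 kW


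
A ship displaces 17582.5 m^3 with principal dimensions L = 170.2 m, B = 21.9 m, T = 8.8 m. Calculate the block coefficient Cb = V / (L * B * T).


Formula: Cb = V / (L * B * T)
Step 1 — L * B * T = 170.2 * 21.9 * 8.8 = 32800.944 m^3
Step 2 — Cb = 17582.5 / 32800.944 ≈ 0.53604 (5 s.f.)

0.53604


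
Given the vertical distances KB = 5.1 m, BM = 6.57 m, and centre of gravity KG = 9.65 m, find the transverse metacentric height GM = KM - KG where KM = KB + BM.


Formula: GM = KB + BM - KG
Step 1 — KM = KB + BM = 5.1 + 6.57 = 11.67 m
Step 2 — GM = KM - KG = 11.67 - 9.65 = 2.02 m

2.02 m


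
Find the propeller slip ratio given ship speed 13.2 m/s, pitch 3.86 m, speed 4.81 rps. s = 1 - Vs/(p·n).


Formula: s = 1 - Vs / (p * n)
Step 1 — p * n = 3.86 * 4.81 = 18.5666
Step 2 — Vs / (p*n) = 13.2 / 18.5666 = 0.710954 (6 d.p.)
Step 3 — s = 1 - 0.710954 = 0.289046

0.289046


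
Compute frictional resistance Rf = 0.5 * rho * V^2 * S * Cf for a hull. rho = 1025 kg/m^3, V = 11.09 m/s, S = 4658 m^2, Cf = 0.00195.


Formula: Rf = 0.5 * rho * V^2 * S * Cf
Step 1 — V^2 = 11.09^2 = 122.9881
Step 2 — 0.5 * rho * V^2 = 0.5 * 1025 * 122.9881 = 63031.40125
Step 3 — Rf = 63031.40125 * 4658 * 0.00195 ≈ 572520 N (5 s.f.)

572520 N


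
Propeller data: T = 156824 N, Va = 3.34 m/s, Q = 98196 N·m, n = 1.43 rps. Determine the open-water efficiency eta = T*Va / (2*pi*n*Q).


Formula: eta = T * Va / (2 * pi * n * Q)
Step 1 — numerator = T * Va = 156824 * 3.34 = 523792.16
Step 2 — 2 * pi * n = 2 * pi * 1.43 = 8.984955
Step 3 — denominator = 8.984955 * 98196 = 882286.64
Step 4 — eta = 523792.16 / 882286.64 ≈ 0.59368 (5 s.f.)

0.59368


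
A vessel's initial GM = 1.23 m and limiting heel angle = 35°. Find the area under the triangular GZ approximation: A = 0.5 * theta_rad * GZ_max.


Formula: GZ_max = GM * sin(theta); Area = 0.5 * theta_rad * GZ_max
Step 1 — GZ_max = 1.23 * sin(35°) = 1.23 * 0.573576 = 0.705498 m
Step 2 — theta_rad = 35 * pi/180 = 0.610865 rad
Step 3 — Area = 0.5 * 0.610865 * 0.705498 ≈ 0.21548 m·rad (5 s.f.)

0.21548 m·rad


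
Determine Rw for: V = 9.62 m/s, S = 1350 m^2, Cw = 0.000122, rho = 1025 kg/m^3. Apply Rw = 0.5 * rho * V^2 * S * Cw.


Formula: Rw = 0.5 * rho * V^2 * S * Cw
Step 1 — V^2 = 9.62^2 = 92.5444
Step 2 — 0.5 * rho * V^2 = 0.5 * 1025 * 92.5444 = 47429.005
Step 3 — Rw = 47429.005 * 1350 * 0.000122 ≈ 7811.6 N (5 s.f.)

7811.6 N


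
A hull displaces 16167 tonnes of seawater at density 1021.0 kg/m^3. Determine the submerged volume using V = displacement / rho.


Formula: V = mass / rho
Step 1 — convert tonnes to kg: 16167 t * 1000 = 16167000 kg
Step 2 — V = 16167000 / 1021.0 ≈ 15834 m^3 (5 s.f.)

15834 m^3


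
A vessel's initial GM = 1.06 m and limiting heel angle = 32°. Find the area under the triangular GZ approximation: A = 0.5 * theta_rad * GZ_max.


Formula: GZ_max = GM * sin(theta); Area = 0.5 * theta_rad * GZ_max
Step 1 — GZ_max = 1.06 * sin(32°) = 1.06 * 0.529919 = 0.561714 m
Step 2 — theta_rad = 32 * pi/180 = 0.558505 rad
Step 3 — Area = 0.5 * 0.558505 * 0.561714 ≈ 0.15686 m·rad (5 s.f.)

0.15686 m·rad


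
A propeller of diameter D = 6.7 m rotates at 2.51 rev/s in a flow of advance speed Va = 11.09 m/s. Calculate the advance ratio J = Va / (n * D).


Formula: J = Va / (n * D)
Step 1 — n * D = 2.51 * 6.7 = 16.817
Step 2 — J = 11.09 / 16.817 ≈ 0.65945 (5 s.f.)

0.65945


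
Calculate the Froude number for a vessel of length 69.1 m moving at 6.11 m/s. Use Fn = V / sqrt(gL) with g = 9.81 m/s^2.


Formula: Fn = V / sqrt(g * L)
Step 1 — g * L = 9.81 * 69.1 = 677.871
Step 2 — sqrt(g * L) = sqrt(677.871) = 26.035956
Step 3 — Fn = 6.11 / 26.035956 ≈ 0.23468 (5 s.f.)

0.23468


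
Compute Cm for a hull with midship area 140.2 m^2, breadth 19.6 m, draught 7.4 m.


Formula: Cm = Am / (B * T)
Step 1 — B * T = 19.6 * 7.4 = 145.04 m^2
Step 2 — Cm = 140.2 / 145.04 ≈ 0.96663 (5 s.f.)

0.96663


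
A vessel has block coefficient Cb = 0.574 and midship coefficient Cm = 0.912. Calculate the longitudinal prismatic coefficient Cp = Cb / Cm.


Formula: Cp = Cb / Cm
Substituting: Cp = 0.574 / 0.912
Result: Cp ≈ 0.62939 (5 s.f.)

0.62939


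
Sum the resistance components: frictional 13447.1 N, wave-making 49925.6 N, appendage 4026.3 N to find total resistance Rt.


Formula: Rt = Rf + Rw + Ra
Substituting: Rt = 13447.1 + 49925.6 + 4026.3
Result: Rt = 67399.0 N

67399.0 N


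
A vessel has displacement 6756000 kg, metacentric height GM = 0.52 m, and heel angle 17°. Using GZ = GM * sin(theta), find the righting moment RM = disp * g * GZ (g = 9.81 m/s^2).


Formula: GZ = GM * sin(theta); RM = disp * g * GZ
Step 1 — GZ = 0.52 * sin(17°) = 0.52 * 0.292372 = 0.152033 m
Step 2 — RM = 6756000 * 9.81 * 0.152033 ≈ 10076000 N·m (5 s.f.)

10076000 N·m


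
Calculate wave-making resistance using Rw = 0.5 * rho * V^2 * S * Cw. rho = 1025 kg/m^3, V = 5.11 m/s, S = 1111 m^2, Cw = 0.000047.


Formula: Rw = 0.5 * rho * V^2 * S * Cw
Step 1 — V^2 = 5.11^2 = 26.1121
Step 2 — 0.5 * rho * V^2 = 0.5 * 1025 * 26.1121 = 13382.45125
Step 3 — Rw = 13382.45125 * 1111 * 0.000047 ≈ 698.79 N (5 s.f.)

698.79 N


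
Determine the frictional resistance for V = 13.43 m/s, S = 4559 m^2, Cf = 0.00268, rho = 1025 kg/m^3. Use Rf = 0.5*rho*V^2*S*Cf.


Formula: Rf = 0.5 * rho * V^2 * S * Cf
Step 1 — V^2 = 13.43^2 = 180.3649
Step 2 — 0.5 * rho * V^2 = 0.5 * 1025 * 180.3649 = 92437.01125
Step 3 — Rf = 92437.01125 * 4559 * 0.00268 ≈ 1129400 N (5 s.f.)

1129400 N


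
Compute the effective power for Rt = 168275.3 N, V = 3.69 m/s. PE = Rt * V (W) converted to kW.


Formula: PE = Rt * V / 1000 (kW)
Step 1 — PE (W) = 168275.3 * 3.69 = 620935.857 W
Step 2 — PE (kW) = 620935.857 / 1000 ≈ 620.94 kW (5 s.f.)

620.94 kW


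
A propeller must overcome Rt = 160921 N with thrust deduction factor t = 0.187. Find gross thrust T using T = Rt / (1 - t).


Formula: T = Rt / (1 - t)
Step 1 — (1 - t) = 1 - 0.187 = 0.813
Step 2 — T = 160921 / 0.813 ≈ 197930 N (5 s.f.)

197930 N


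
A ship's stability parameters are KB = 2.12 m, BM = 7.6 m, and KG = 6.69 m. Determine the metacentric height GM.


Formula: GM = KB + BM - KG
Step 1 — KM = KB + BM = 2.12 + 7.6 = 9.72 m
Step 2 — GM = KM - KG = 9.72 - 6.69 = 3.03 m

3.03 m


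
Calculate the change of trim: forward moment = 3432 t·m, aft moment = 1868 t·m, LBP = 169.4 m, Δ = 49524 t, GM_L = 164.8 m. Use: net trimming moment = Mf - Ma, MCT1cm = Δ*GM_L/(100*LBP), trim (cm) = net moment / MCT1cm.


Formula: net trimming moment = Mf - Ma; MCT1cm = Δ*GM_L/(100*LBP); trim = net moment / MCT1cm
Step 1 — net trimming moment = 3432 - 1868 = 1564 t·m
Step 2 — MCT1cm = 49524 * 164.8 / (100 * 169.4) = 481.7919 t·m/cm
Step 3 — trim = 1564 / 481.7919 ≈ 3.2462 cm (5 s.f.)

3.2462 cm


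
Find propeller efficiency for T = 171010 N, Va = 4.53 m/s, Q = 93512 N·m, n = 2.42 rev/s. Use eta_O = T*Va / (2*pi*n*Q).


Formula: eta = T * Va / (2 * pi * n * Q)
Step 1 — numerator = T * Va = 171010 * 4.53 = 774675.3
Step 2 — 2 * pi * n = 2 * pi * 2.42 = 15.205308
Step 3 — denominator = 15.205308 * 93512 = 1421878.76
Step 4 — eta = 774675.3 / 1421878.76 ≈ 0.54483 (5 s.f.)

0.54483


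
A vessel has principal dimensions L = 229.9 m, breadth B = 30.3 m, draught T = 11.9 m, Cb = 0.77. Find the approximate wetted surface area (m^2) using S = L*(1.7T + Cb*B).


Formula: S = 1.7*L*T + V/T with V = Cb*L*B*T, i.e. S = L * (1.7*T + Cb*B)
Step 1 — 1.7*T = 1.7 * 11.9 = 20.23 m
Step 2 — Cb*B = 0.77 * 30.3 = 23.331 m
Step 3 — 1.7*T + Cb*B = 20.23 + 23.331 = 43.561 m
Step 4 — S = 229.9 * 43.561 ≈ 10015 m^2 (5 s.f.)

10015 m^2


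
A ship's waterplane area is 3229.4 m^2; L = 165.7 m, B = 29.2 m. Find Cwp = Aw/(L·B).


Formula: Cwp = Aw / (L * B)
Step 1 — L * B = 165.7 * 29.2 = 4838.44 m^2
Step 2 — Cwp = 3229.4 / 4838.44 ≈ 0.66745 (5 s.f.)

0.66745


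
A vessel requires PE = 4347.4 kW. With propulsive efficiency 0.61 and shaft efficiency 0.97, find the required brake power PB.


Formula: PB = PE / (eta_D * eta_S)
Step 1 — combined efficiency = eta_D * eta_S = 0.61 * 0.97 = 0.5917
Step 2 — PB = 4347.4 / 0.5917 ≈ 7347.3 kW (5 s.f.)

7347.3 kW


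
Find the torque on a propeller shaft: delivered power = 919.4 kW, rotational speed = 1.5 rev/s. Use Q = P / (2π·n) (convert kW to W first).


Formula: Q = P_W / (2 * pi * n)
Step 1 — P_W = 919.4 kW * 1000 = 919400.0 W
Step 2 — 2 * pi * n = 2 * pi * 1.5 = 9.424778
Step 3 — Q = 919400.0 / 9.424778 ≈ 97551 N·m (5 s.f.)

97551 N·m


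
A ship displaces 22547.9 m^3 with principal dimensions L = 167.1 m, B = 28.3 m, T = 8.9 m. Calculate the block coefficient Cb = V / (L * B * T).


Formula: Cb = V / (L * B * T)
Step 1 — L * B * T = 167.1 * 28.3 * 8.9 = 42087.477 m^3
Step 2 — Cb = 22547.9 / 42087.477 ≈ 0.53574 (5 s.f.)

0.53574


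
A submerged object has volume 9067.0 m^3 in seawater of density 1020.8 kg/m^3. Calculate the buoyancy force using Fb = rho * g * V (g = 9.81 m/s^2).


Formula: Fb = rho * g * V
Substituting: Fb = 1020.8 * 9.81 * 9067.0
Intermediate: 1020.8 * 9.81 = 10014.048
Result: Fb = 10014.048 * 9067.0 ≈ 90797000 N (5 s.f.)

90797000 N


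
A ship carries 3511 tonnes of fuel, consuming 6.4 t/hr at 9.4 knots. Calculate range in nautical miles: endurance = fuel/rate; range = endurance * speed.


Formula: endurance = fuel / rate; range = endurance * speed
Step 1 — endurance = 3511 / 6.4 = 548.5938 hours
Step 2 — range = 548.5938 * 9.4 ≈ 5156.8 nautical miles (5 s.f.)

5156.8 NM


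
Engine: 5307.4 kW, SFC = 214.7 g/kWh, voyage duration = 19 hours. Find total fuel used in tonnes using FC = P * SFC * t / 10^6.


Formula: FC (tonnes) = P * SFC * t / 1,000,000
Step 1 — P * SFC * t = 5307.4 * 214.7 * 19 = 21650476.82 g
Step 2 — FC (tonnes) = 21650476.82 / 1,000,000 ≈ 21.650 tonnes (5 s.f.)

21.650 tonnes


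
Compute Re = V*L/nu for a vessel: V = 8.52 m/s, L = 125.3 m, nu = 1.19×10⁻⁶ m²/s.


Formula: Re = V * L / nu
Step 1 — V * L = 8.52 * 125.3 = 1067.556 m^2/s
Step 2 — Re = 1067.556 / 1.19e-6 = 8.97e+08

8.97e+08


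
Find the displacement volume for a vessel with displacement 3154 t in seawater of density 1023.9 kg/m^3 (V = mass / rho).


Formula: V = mass / rho
Step 1 — convert tonnes to kg: 3154 t * 1000 = 3154000 kg
Step 2 — V = 3154000 / 1023.9 ≈ 3080.4 m^3 (5 s.f.)

3080.4 m^3


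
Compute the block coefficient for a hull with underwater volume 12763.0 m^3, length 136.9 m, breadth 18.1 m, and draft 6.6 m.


Formula: Cb = V / (L * B * T)
Step 1 — L * B * T = 136.9 * 18.1 * 6.6 = 16354.074 m^3
Step 2 — Cb = 12763.0 / 16354.074 ≈ 0.78042 (5 s.f.)

0.78042


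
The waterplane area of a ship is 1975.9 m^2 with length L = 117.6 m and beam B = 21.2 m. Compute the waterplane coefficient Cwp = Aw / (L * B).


Formula: Cwp = Aw / (L * B)
Step 1 — L * B = 117.6 * 21.2 = 2493.12 m^2
Step 2 — Cwp = 1975.9 / 2493.12 ≈ 0.79254 (5 s.f.)

0.79254


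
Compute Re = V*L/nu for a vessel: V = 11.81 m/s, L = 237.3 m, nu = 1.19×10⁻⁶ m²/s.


Formula: Re = V * L / nu
Step 1 — V * L = 11.81 * 237.3 = 2802.513 m^2/s
Step 2 — Re = 2802.513 / 1.19e-6 = 2.36e+09

2.36e+09


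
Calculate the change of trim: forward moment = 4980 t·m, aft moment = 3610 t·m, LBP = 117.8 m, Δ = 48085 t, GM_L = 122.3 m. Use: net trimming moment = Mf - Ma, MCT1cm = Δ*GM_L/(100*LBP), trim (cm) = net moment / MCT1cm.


Formula: net trimming moment = Mf - Ma; MCT1cm = Δ*GM_L/(100*LBP); trim = net moment / MCT1cm
Step 1 — net trimming moment = 4980 - 3610 = 1370 t·m
Step 2 — MCT1cm = 48085 * 122.3 / (100 * 117.8) = 499.2186 t·m/cm
Step 3 — trim = 1370 / 499.2186 ≈ 2.7443 cm (5 s.f.)

2.7443 cm


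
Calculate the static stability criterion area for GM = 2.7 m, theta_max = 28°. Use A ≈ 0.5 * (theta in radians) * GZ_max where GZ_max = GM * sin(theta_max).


Formula: GZ_max = GM * sin(theta); Area = 0.5 * theta_rad * GZ_max
Step 1 — GZ_max = 2.7 * sin(28°) = 2.7 * 0.469472 = 1.267574 m
Step 2 — theta_rad = 28 * pi/180 = 0.488692 rad
Step 3 — Area = 0.5 * 0.488692 * 1.267574 ≈ 0.30973 m·rad (5 s.f.)

0.30973 m·rad


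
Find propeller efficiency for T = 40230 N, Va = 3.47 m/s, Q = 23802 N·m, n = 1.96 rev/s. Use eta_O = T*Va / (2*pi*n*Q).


Formula: eta = T * Va / (2 * pi * n * Q)
Step 1 — numerator = T * Va = 40230 * 3.47 = 139598.1
Step 2 — 2 * pi * n = 2 * pi * 1.96 = 12.315043
Step 3 — denominator = 12.315043 * 23802 = 293122.65
Step 4 — eta = 139598.1 / 293122.65 ≈ 0.47624 (5 s.f.)

0.47624


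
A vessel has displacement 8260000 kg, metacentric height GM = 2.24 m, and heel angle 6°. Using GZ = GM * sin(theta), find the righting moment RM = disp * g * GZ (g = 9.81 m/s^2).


Formula: GZ = GM * sin(theta); RM = disp * g * GZ
Step 1 — GZ = 2.24 * sin(6°) = 2.24 * 0.104528 = 0.234143 m
Step 2 — RM = 8260000 * 9.81 * 0.234143 ≈ 18973000 N·m (5 s.f.)

18973000 N·m


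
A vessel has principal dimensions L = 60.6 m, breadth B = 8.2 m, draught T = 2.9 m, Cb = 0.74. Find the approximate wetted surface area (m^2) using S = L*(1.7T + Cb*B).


Formula: S = 1.7*L*T + V/T with V = Cb*L*B*T, i.e. S = L * (1.7*T + Cb*B)
Step 1 — 1.7*T = 1.7 * 2.9 = 4.93 m
Step 2 — Cb*B = 0.74 * 8.2 = 6.068 m
Step 3 — 1.7*T + Cb*B = 4.93 + 6.068 = 10.998 m
Step 4 — S = 60.6 * 10.998 ≈ 666.48 m^2 (5 s.f.)

666.48 m^2


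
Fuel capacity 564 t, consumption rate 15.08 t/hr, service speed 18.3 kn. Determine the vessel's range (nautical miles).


Formula: endurance = fuel / rate; range = endurance * speed
Step 1 — endurance = 564 / 15.08 = 37.4005 hours
Step 2 — range = 37.4005 * 18.3 ≈ 684.43 nautical miles (5 s.f.)

684.43 NM


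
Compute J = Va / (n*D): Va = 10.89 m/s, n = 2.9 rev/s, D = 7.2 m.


Formula: J = Va / (n * D)
Step 1 — n * D = 2.9 * 7.2 = 20.88
Step 2 — J = 10.89 / 20.88 ≈ 0.52155 (5 s.f.)

0.52155


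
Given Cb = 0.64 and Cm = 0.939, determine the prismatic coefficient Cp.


Formula: Cp = Cb / Cm
Substituting: Cp = 0.64 / 0.939
Result: Cp ≈ 0.68158 (5 s.f.)

0.68158


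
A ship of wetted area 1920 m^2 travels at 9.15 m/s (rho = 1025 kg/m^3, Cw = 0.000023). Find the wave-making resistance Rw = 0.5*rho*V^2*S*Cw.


Formula: Rw = 0.5 * rho * V^2 * S * Cw
Step 1 — V^2 = 9.15^2 = 83.7225
Step 2 — 0.5 * rho * V^2 = 0.5 * 1025 * 83.7225 = 42907.78125
Step 3 — Rw = 42907.78125 * 1920 * 0.000023 ≈ 1894.8 N (5 s.f.)

1894.8 N


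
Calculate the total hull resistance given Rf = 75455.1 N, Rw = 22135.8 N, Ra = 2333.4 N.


Formula: Rt = Rf + Rw + Ra
Substituting: Rt = 75455.1 + 22135.8 + 2333.4
Result: Rt = 99924.3 N

99924.3 N


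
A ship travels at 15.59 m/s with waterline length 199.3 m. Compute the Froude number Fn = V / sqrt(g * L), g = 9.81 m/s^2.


Formula: Fn = V / sqrt(g * L)
Step 1 — g * L = 9.81 * 199.3 = 1955.133
Step 2 — sqrt(g * L) = sqrt(1955.133) = 44.216886
Step 3 — Fn = 15.59 / 44.216886 ≈ 0.35258 (5 s.f.)

0.35258


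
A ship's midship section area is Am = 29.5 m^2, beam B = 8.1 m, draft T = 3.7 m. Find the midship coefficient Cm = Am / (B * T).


Formula: Cm = Am / (B * T)
Step 1 — B * T = 8.1 * 3.7 = 29.97 m^2
Step 2 — Cm = 29.5 / 29.97 ≈ 0.98432 (5 s.f.)

0.98432


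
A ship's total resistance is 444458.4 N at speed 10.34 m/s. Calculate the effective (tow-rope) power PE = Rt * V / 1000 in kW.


Formula: PE = Rt * V / 1000 (kW)
Step 1 — PE (W) = 444458.4 * 10.34 = 4595699.856 W
Step 2 — PE (kW) = 4595699.856 / 1000 ≈ 4595.7 kW (5 s.f.)

4595.7 kW


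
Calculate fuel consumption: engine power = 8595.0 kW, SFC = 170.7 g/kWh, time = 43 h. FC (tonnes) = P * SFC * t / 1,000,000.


Formula: FC (tonnes) = P * SFC * t / 1,000,000
Step 1 — P * SFC * t = 8595.0 * 170.7 * 43 = 63088159.5 g
Step 2 — FC (tonnes) = 63088159.5 / 1,000,000 ≈ 63.088 tonnes (5 s.f.)

63.088 tonnes


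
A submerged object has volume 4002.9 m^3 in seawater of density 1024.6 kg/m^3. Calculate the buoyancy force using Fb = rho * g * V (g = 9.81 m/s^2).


Formula: Fb = rho * g * V
Substituting: Fb = 1024.6 * 9.81 * 4002.9
Intermediate: 1024.6 * 9.81 = 10051.326
Result: Fb = 10051.326 * 4002.9 ≈ 40234000 N (5 s.f.)

40234000 N


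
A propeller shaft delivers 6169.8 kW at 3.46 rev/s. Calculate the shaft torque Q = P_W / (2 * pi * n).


Formula: Q = P_W / (2 * pi * n)
Step 1 — P_W = 6169.8 kW * 1000 = 6169800.0 W
Step 2 — 2 * pi * n = 2 * pi * 3.46 = 21.739821
Step 3 — Q = 6169800.0 / 21.739821 ≈ 283800 N·m (5 s.f.)

283800 N·m


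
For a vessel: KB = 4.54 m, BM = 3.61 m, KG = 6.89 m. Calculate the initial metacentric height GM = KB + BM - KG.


Formula: GM = KB + BM - KG
Step 1 — KM = KB + BM = 4.54 + 3.61 = 8.15 m
Step 2 — GM = KM - KG = 8.15 - 6.89 = 1.26 m

1.26 m


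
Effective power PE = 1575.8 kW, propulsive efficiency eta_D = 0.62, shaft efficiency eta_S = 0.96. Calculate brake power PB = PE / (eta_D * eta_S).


Formula: PB = PE / (eta_D * eta_S)
Step 1 — combined efficiency = eta_D * eta_S = 0.62 * 0.96 = 0.5952
Step 2 — PB = 1575.8 / 0.5952 ≈ 2647.5 kW (5 s.f.)

2647.5 kW


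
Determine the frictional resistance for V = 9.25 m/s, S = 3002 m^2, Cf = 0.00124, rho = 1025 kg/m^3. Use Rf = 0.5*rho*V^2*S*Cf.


Formula: Rf = 0.5 * rho * V^2 * S * Cf
Step 1 — V^2 = 9.25^2 = 85.5625
Step 2 — 0.5 * rho * V^2 = 0.5 * 1025 * 85.5625 = 43850.78125
Step 3 — Rf = 43850.78125 * 3002 * 0.00124 ≈ 163230 N (5 s.f.)

163230 N


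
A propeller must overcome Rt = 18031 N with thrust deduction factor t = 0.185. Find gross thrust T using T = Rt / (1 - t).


Formula: T = Rt / (1 - t)
Step 1 — (1 - t) = 1 - 0.185 = 0.815
Step 2 — T = 18031 / 0.815 ≈ 22124 N (5 s.f.)

22124 N


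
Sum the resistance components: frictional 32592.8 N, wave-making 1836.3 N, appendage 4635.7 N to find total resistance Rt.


Formula: Rt = Rf + Rw + Ra
Substituting: Rt = 32592.8 + 1836.3 + 4635.7
Result: Rt = 39064.8 N

39064.8 N


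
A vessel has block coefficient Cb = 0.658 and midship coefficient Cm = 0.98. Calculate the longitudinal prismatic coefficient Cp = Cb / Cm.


Formula: Cp = Cb / Cm
Substituting: Cp = 0.658 / 0.98
Result: Cp ≈ 0.67143 (5 s.f.)

0.67143


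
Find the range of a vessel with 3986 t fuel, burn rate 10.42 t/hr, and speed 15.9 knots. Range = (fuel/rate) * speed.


Formula: endurance = fuel / rate; range = endurance * speed
Step 1 — endurance = 3986 / 10.42 = 382.5336 hours
Step 2 — range = 382.5336 * 15.9 ≈ 6082.3 nautical miles (5 s.f.)

6082.3 NM


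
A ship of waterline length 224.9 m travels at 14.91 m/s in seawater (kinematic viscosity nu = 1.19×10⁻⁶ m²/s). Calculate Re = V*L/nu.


Formula: Re = V * L / nu
Step 1 — V * L = 14.91 * 224.9 = 3353.259 m^2/s
Step 2 — Re = 3353.259 / 1.19e-6 = 2.82e+09

2.82e+09


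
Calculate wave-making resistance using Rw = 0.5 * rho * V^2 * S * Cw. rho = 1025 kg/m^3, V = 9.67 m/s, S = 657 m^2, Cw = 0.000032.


Formula: Rw = 0.5 * rho * V^2 * S * Cw
Step 1 — V^2 = 9.67^2 = 93.5089
Step 2 — 0.5 * rho * V^2 = 0.5 * 1025 * 93.5089 = 47923.31125
Step 3 — Rw = 47923.31125 * 657 * 0.000032 ≈ 1007.5 N (5 s.f.)

1007.5 N


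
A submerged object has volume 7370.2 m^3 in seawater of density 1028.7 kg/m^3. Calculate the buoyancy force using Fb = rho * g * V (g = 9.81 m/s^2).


Formula: Fb = rho * g * V
Substituting: Fb = 1028.7 * 9.81 * 7370.2
Intermediate: 1028.7 * 9.81 = 10091.547
Result: Fb = 10091.547 * 7370.2 ≈ 74377000 N (5 s.f.)

74377000 N


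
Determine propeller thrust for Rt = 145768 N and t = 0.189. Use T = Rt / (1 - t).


Formula: T = Rt / (1 - t)
Step 1 — (1 - t) = 1 - 0.189 = 0.811
Step 2 — T = 145768 / 0.811 ≈ 179740 N (5 s.f.)

179740 N


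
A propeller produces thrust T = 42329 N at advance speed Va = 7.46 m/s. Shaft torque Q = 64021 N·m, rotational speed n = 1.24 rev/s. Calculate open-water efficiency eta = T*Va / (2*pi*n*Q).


Formula: eta = T * Va / (2 * pi * n * Q)
Step 1 — numerator = T * Va = 42329 * 7.46 = 315774.34
Step 2 — 2 * pi * n = 2 * pi * 1.24 = 7.79115
Step 3 — denominator = 7.79115 * 64021 = 498797.21
Step 4 — eta = 315774.34 / 498797.21 ≈ 0.63307 (5 s.f.)

0.63307


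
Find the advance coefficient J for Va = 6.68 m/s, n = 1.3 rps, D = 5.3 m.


Formula: J = Va / (n * D)
Step 1 — n * D = 1.3 * 5.3 = 6.89
Step 2 — J = 6.68 / 6.89 ≈ 0.96952 (5 s.f.)

0.96952


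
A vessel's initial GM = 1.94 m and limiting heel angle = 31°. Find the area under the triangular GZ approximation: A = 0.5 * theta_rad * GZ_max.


Formula: GZ_max = GM * sin(theta); Area = 0.5 * theta_rad * GZ_max
Step 1 — GZ_max = 1.94 * sin(31°) = 1.94 * 0.515038 = 0.999174 m
Step 2 — theta_rad = 31 * pi/180 = 0.541052 rad
Step 3 — Area = 0.5 * 0.541052 * 0.999174 ≈ 0.27030 m·rad (5 s.f.)

0.27030 m·rad


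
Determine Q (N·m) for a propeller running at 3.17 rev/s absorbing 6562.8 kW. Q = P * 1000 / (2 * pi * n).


Formula: Q = P_W / (2 * pi * n)
Step 1 — P_W = 6562.8 kW * 1000 = 6562800.0 W
Step 2 — 2 * pi * n = 2 * pi * 3.17 = 19.917697
Step 3 — Q = 6562800.0 / 19.917697 ≈ 329500 N·m (5 s.f.)

329500 N·m


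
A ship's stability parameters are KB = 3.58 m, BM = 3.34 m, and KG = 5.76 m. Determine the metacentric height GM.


Formula: GM = KB + BM - KG
Step 1 — KM = KB + BM = 3.58 + 3.34 = 6.92 m
Step 2 — GM = KM - KG = 6.92 - 5.76 = 1.16 m

1.16 m


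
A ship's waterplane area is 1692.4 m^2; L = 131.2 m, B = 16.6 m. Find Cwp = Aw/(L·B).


Formula: Cwp = Aw / (L * B)
Step 1 — L * B = 131.2 * 16.6 = 2177.92 m^2
Step 2 — Cwp = 1692.4 / 2177.92 ≈ 0.77707 (5 s.f.)

0.77707


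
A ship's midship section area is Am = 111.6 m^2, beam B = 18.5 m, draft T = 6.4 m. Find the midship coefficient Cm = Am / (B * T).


Formula: Cm = Am / (B * T)
Step 1 — B * T = 18.5 * 6.4 = 118.4 m^2
Step 2 — Cm = 111.6 / 118.4 ≈ 0.94257 (5 s.f.)

0.94257


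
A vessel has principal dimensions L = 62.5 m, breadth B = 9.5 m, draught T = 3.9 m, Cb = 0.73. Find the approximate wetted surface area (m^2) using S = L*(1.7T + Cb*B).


Formula: S = 1.7*L*T + V/T with V = Cb*L*B*T, i.e. S = L * (1.7*T + Cb*B)
Step 1 — 1.7*T = 1.7 * 3.9 = 6.63 m
Step 2 — Cb*B = 0.73 * 9.5 = 6.935 m
Step 3 — 1.7*T + Cb*B = 6.63 + 6.935 = 13.565 m
Step 4 — S = 62.5 * 13.565 ≈ 847.81 m^2 (5 s.f.)

847.81 m^2


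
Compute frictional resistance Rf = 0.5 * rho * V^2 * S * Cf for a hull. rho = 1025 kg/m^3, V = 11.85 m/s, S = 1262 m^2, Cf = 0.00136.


Formula: Rf = 0.5 * rho * V^2 * S * Cf
Step 1 — V^2 = 11.85^2 = 140.4225
Step 2 — 0.5 * rho * V^2 = 0.5 * 1025 * 140.4225 = 71966.53125
Step 3 — Rf = 71966.53125 * 1262 * 0.00136 ≈ 123520 N (5 s.f.)

123520 N


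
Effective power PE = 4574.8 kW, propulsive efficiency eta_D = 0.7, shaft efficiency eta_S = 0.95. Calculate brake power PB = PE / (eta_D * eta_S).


Formula: PB = PE / (eta_D * eta_S)
Step 1 — combined efficiency = eta_D * eta_S = 0.7 * 0.95 = 0.665
Step 2 — PB = 4574.8 / 0.665 ≈ 6879.4 kW (5 s.f.)

6879.4 kW


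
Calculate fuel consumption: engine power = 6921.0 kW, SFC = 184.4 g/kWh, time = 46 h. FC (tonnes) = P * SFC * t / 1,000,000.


Formula: FC (tonnes) = P * SFC * t / 1,000,000
Step 1 — P * SFC * t = 6921.0 * 184.4 * 46 = 58706690.4 g
Step 2 — FC (tonnes) = 58706690.4 / 1,000,000 ≈ 58.707 tonnes (5 s.f.)

58.707 tonnes


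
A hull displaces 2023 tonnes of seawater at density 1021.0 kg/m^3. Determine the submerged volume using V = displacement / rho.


Formula: V = mass / rho
Step 1 — convert tonnes to kg: 2023 t * 1000 = 2023000 kg
Step 2 — V = 2023000 / 1021.0 ≈ 1981.4 m^3 (5 s.f.)

1981.4 m^3


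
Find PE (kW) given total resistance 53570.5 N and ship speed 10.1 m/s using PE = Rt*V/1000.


Formula: PE = Rt * V / 1000 (kW)
Step 1 — PE (W) = 53570.5 * 10.1 = 541062.05 W
Step 2 — PE (kW) = 541062.05 / 1000 ≈ 541.06 kW (5 s.f.)

541.06 kW


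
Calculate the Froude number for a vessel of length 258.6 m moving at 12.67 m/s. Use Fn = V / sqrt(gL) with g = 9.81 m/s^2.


Formula: Fn = V / sqrt(g * L)
Step 1 — g * L = 9.81 * 258.6 = 2536.866
Step 2 — sqrt(g * L) = sqrt(2536.866) = 50.367311
Step 3 — Fn = 12.67 / 50.367311 ≈ 0.25155 (5 s.f.)

0.25155


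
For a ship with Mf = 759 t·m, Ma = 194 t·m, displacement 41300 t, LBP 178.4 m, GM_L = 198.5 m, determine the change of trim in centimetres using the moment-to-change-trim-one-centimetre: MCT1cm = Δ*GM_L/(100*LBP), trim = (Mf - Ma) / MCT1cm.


Formula: net trimming moment = Mf - Ma; MCT1cm = Δ*GM_L/(100*LBP); trim = net moment / MCT1cm
Step 1 — net trimming moment = 759 - 194 = 565 t·m
Step 2 — MCT1cm = 41300 * 198.5 / (100 * 178.4) = 459.532 t·m/cm
Step 3 — trim = 565 / 459.532 ≈ 1.2295 cm (5 s.f.)

1.2295 cm


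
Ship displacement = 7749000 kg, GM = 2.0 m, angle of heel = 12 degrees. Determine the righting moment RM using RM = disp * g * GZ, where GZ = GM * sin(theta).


Formula: GZ = GM * sin(theta); RM = disp * g * GZ
Step 1 — GZ = 2.0 * sin(12°) = 2.0 * 0.207912 = 0.415824 m
Step 2 — RM = 7749000 * 9.81 * 0.415824 ≈ 31610000 N·m (5 s.f.)

31610000 N·m


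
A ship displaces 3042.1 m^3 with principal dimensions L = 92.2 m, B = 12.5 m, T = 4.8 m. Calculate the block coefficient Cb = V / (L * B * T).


Formula: Cb = V / (L * B * T)
Step 1 — L * B * T = 92.2 * 12.5 * 4.8 = 5532.0 m^3
Step 2 — Cb = 3042.1 / 5532.0 ≈ 0.54991 (5 s.f.)

0.54991


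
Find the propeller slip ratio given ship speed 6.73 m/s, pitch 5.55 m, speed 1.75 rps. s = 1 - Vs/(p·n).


Formula: s = 1 - Vs / (p * n)
Step 1 — p * n = 5.55 * 1.75 = 9.7125
Step 2 — Vs / (p*n) = 6.73 / 9.7125 = 0.692921 (6 d.p.)
Step 3 — s = 1 - 0.692921 = 0.307079

0.307079


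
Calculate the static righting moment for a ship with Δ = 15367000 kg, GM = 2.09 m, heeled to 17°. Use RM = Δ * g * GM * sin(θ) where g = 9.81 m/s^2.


Formula: GZ = GM * sin(theta); RM = disp * g * GZ
Step 1 — GZ = 2.09 * sin(17°) = 2.09 * 0.292372 = 0.611057 m
Step 2 — RM = 15367000 * 9.81 * 0.611057 ≈ 92117000 N·m (5 s.f.)

92117000 N·m


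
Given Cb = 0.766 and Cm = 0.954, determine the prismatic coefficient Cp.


Formula: Cp = Cb / Cm
Substituting: Cp = 0.766 / 0.954
Result: Cp ≈ 0.80294 (5 s.f.)

0.80294


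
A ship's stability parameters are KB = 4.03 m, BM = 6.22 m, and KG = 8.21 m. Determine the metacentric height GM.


Formula: GM = KB + BM - KG
Step 1 — KM = KB + BM = 4.03 + 6.22 = 10.25 m
Step 2 — GM = KM - KG = 10.25 - 8.21 = 2.04 m

2.04 m


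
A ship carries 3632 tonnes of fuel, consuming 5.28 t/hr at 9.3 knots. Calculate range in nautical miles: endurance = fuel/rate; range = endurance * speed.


Formula: endurance = fuel / rate; range = endurance * speed
Step 1 — endurance = 3632 / 5.28 = 687.8788 hours
Step 2 — range = 687.8788 * 9.3 ≈ 6397.3 nautical miles (5 s.f.)

6397.3 NM


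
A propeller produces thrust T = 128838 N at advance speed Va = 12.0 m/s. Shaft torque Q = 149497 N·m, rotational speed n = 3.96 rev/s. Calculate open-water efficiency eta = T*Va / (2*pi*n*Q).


Formula: eta = T * Va / (2 * pi * n * Q)
Step 1 — numerator = T * Va = 128838 * 12.0 = 1546056.0
Step 2 — 2 * pi * n = 2 * pi * 3.96 = 24.881414
Step 3 — denominator = 24.881414 * 149497 = 3719696.75
Step 4 — eta = 1546056.0 / 3719696.75 ≈ 0.41564 (5 s.f.)

0.41564


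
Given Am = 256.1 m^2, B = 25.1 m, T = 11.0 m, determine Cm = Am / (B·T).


Formula: Cm = Am / (B * T)
Step 1 — B * T = 25.1 * 11.0 = 276.1 m^2
Step 2 — Cm = 256.1 / 276.1 ≈ 0.92756 (5 s.f.)

0.92756


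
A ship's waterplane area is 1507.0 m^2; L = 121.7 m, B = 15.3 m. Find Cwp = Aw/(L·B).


Formula: Cwp = Aw / (L * B)
Step 1 — L * B = 121.7 * 15.3 = 1862.01 m^2
Step 2 — Cwp = 1507.0 / 1862.01 ≈ 0.80934 (5 s.f.)

0.80934


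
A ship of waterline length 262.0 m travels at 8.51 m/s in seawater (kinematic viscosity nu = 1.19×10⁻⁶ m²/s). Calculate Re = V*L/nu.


Formula: Re = V * L / nu
Step 1 — V * L = 8.51 * 262.0 = 2229.62 m^2/s
Step 2 — Re = 2229.62 / 1.19e-6 = 1.87e+09

1.87e+09


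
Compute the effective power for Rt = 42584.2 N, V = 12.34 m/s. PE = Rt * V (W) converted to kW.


Formula: PE = Rt * V / 1000 (kW)
Step 1 — PE (W) = 42584.2 * 12.34 = 525489.028 W
Step 2 — PE (kW) = 525489.028 / 1000 ≈ 525.49 kW (5 s.f.)

525.49 kW


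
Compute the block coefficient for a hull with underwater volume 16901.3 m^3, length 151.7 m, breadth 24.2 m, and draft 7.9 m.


Formula: Cb = V / (L * B * T)
Step 1 — L * B * T = 151.7 * 24.2 * 7.9 = 29002.006 m^3
Step 2 — Cb = 16901.3 / 29002.006 ≈ 0.58276 (5 s.f.)

0.58276


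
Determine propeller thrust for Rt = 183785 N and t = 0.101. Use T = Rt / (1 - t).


Formula: T = Rt / (1 - t)
Step 1 — (1 - t) = 1 - 0.101 = 0.899
Step 2 — T = 183785 / 0.899 ≈ 204430 N (5 s.f.)

204430 N


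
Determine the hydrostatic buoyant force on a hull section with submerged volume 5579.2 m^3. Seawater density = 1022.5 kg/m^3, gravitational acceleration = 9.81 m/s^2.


Formula: Fb = rho * g * V
Substituting: Fb = 1022.5 * 9.81 * 5579.2
Intermediate: 1022.5 * 9.81 = 10030.725
Result: Fb = 10030.725 * 5579.2 ≈ 55963000 N (5 s.f.)

55963000 N


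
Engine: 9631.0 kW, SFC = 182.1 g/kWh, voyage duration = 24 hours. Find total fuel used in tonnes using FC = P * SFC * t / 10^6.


Formula: FC (tonnes) = P * SFC * t / 1,000,000
Step 1 — P * SFC * t = 9631.0 * 182.1 * 24 = 42091322.4 g
Step 2 — FC (tonnes) = 42091322.4 / 1,000,000 ≈ 42.091 tonnes (5 s.f.)

42.091 tonnes


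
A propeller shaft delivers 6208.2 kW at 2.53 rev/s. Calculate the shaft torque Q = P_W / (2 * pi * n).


Formula: Q = P_W / (2 * pi * n)
Step 1 — P_W = 6208.2 kW * 1000 = 6208200.0 W
Step 2 — 2 * pi * n = 2 * pi * 2.53 = 15.896459
Step 3 — Q = 6208200.0 / 15.896459 ≈ 390540 N·m (5 s.f.)

390540 N·m


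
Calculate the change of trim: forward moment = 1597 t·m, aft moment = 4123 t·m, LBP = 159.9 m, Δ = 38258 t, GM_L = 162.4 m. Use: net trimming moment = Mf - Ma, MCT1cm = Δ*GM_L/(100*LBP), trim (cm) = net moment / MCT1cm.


Formula: net trimming moment = Mf - Ma; MCT1cm = Δ*GM_L/(100*LBP); trim = net moment / MCT1cm
Step 1 — net trimming moment = 1597 - 4123 = -2526 t·m
Step 2 — MCT1cm = 38258 * 162.4 / (100 * 159.9) = 388.5616 t·m/cm
Step 3 — trim = -2526 / 388.5616 ≈ -6.5009 cm (5 s.f.)

-6.5009 cm


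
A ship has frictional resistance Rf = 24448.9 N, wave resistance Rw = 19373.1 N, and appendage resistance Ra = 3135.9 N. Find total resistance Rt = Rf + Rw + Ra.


Formula: Rt = Rf + Rw + Ra
Substituting: Rt = 24448.9 + 19373.1 + 3135.9
Result: Rt = 46957.9 N

46957.9 N


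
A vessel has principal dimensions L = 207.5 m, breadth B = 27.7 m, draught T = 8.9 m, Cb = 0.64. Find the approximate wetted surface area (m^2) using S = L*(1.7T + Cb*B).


Formula: S = 1.7*L*T + V/T with V = Cb*L*B*T, i.e. S = L * (1.7*T + Cb*B)
Step 1 — 1.7*T = 1.7 * 8.9 = 15.13 m
Step 2 — Cb*B = 0.64 * 27.7 = 17.728 m
Step 3 — 1.7*T + Cb*B = 15.13 + 17.728 = 32.858 m
Step 4 — S = 207.5 * 32.858 ≈ 6818.0 m^2 (5 s.f.)

6818.0 m^2


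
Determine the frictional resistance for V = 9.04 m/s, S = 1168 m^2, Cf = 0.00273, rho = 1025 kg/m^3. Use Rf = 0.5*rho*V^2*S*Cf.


Formula: Rf = 0.5 * rho * V^2 * S * Cf
Step 1 — V^2 = 9.04^2 = 81.7216
Step 2 — 0.5 * rho * V^2 = 0.5 * 1025 * 81.7216 = 41882.32
Step 3 — Rf = 41882.32 * 1168 * 0.00273 ≈ 133550 N (5 s.f.)

133550 N


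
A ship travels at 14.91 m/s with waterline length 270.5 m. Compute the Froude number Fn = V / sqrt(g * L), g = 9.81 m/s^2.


Formula: Fn = V / sqrt(g * L)
Step 1 — g * L = 9.81 * 270.5 = 2653.605
Step 2 — sqrt(g * L) = sqrt(2653.605) = 51.513154
Step 3 — Fn = 14.91 / 51.513154 ≈ 0.28944 (5 s.f.)

0.28944


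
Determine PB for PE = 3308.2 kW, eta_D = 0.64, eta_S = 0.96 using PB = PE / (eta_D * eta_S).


Formula: PB = PE / (eta_D * eta_S)
Step 1 — combined efficiency = eta_D * eta_S = 0.64 * 0.96 = 0.6144
Step 2 — PB = 3308.2 / 0.6144 ≈ 5384.4 kW (5 s.f.)

5384.4 kW


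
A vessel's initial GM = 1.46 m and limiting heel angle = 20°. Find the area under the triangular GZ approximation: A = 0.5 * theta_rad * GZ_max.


Formula: GZ_max = GM * sin(theta); Area = 0.5 * theta_rad * GZ_max
Step 1 — GZ_max = 1.46 * sin(20°) = 1.46 * 0.34202 = 0.499349 m
Step 2 — theta_rad = 20 * pi/180 = 0.349066 rad
Step 3 — Area = 0.5 * 0.349066 * 0.499349 ≈ 0.087153 m·rad (5 s.f.)

0.087153 m·rad


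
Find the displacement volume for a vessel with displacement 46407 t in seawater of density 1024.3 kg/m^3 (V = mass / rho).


Formula: V = mass / rho
Step 1 — convert tonnes to kg: 46407 t * 1000 = 46407000 kg
Step 2 — V = 46407000 / 1024.3 ≈ 45306 m^3 (5 s.f.)

45306 m^3


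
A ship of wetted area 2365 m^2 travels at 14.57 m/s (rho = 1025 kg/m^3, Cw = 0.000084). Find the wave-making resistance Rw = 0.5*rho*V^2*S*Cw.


Formula: Rw = 0.5 * rho * V^2 * S * Cw
Step 1 — V^2 = 14.57^2 = 212.2849
Step 2 — 0.5 * rho * V^2 = 0.5 * 1025 * 212.2849 = 108796.01125
Step 3 — Rw = 108796.01125 * 2365 * 0.000084 ≈ 21613 N (5 s.f.)

21613 N


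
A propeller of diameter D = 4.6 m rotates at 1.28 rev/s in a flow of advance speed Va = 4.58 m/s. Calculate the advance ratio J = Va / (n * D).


Formula: J = Va / (n * D)
Step 1 — n * D = 1.28 * 4.6 = 5.888
Step 2 — J = 4.58 / 5.888 ≈ 0.77785 (5 s.f.)

0.77785


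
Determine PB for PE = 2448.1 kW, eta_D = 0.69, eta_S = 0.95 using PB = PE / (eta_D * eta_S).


Formula: PB = PE / (eta_D * eta_S)
Step 1 — combined efficiency = eta_D * eta_S = 0.69 * 0.95 = 0.6555
Step 2 — PB = 2448.1 / 0.6555 ≈ 3734.7 kW (5 s.f.)

3734.7 kW


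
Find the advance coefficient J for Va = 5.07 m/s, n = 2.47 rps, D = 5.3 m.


Formula: J = Va / (n * D)
Step 1 — n * D = 2.47 * 5.3 = 13.091
Step 2 — J = 5.07 / 13.091 ≈ 0.38729 (5 s.f.)

0.38729


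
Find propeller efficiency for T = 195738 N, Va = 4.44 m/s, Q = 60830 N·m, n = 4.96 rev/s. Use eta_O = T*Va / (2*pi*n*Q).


Formula: eta = T * Va / (2 * pi * n * Q)
Step 1 — numerator = T * Va = 195738 * 4.44 = 869076.72
Step 2 — 2 * pi * n = 2 * pi * 4.96 = 31.164599
Step 3 — denominator = 31.164599 * 60830 = 1895742.56
Step 4 — eta = 869076.72 / 1895742.56 ≈ 0.45844 (5 s.f.)

0.45844


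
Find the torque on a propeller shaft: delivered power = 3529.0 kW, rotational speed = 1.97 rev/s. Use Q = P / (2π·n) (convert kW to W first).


Formula: Q = P_W / (2 * pi * n)
Step 1 — P_W = 3529.0 kW * 1000 = 3529000.0 W
Step 2 — 2 * pi * n = 2 * pi * 1.97 = 12.377875
Step 3 — Q = 3529000.0 / 12.377875 ≈ 285110 N·m (5 s.f.)

285110 N·m


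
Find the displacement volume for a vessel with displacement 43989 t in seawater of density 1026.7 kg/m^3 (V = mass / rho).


Formula: V = mass / rho
Step 1 — convert tonnes to kg: 43989 t * 1000 = 43989000 kg
Step 2 — V = 43989000 / 1026.7 ≈ 42845 m^3 (5 s.f.)

42845 m^3


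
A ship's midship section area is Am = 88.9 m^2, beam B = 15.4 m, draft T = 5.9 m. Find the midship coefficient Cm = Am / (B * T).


Formula: Cm = Am / (B * T)
Step 1 — B * T = 15.4 * 5.9 = 90.86 m^2
Step 2 — Cm = 88.9 / 90.86 ≈ 0.97843 (5 s.f.)

0.97843


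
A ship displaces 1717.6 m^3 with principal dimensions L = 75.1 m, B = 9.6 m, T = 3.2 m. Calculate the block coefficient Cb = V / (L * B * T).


Formula: Cb = V / (L * B * T)
Step 1 — L * B * T = 75.1 * 9.6 * 3.2 = 2307.072 m^3
Step 2 — Cb = 1717.6 / 2307.072 ≈ 0.74449 (5 s.f.)

0.74449


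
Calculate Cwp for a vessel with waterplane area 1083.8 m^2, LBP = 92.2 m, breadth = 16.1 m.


Formula: Cwp = Aw / (L * B)
Step 1 — L * B = 92.2 * 16.1 = 1484.42 m^2
Step 2 — Cwp = 1083.8 / 1484.42 ≈ 0.73012 (5 s.f.)

0.73012


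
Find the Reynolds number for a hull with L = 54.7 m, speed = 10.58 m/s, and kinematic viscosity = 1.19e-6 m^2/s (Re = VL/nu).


Formula: Re = V * L / nu
Step 1 — V * L = 10.58 * 54.7 = 578.726 m^2/s
Step 2 — Re = 578.726 / 1.19e-6 = 4.86e+08

4.86e+08


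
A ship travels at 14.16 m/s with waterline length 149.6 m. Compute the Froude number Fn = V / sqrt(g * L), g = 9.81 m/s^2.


Formula: Fn = V / sqrt(g * L)
Step 1 — g * L = 9.81 * 149.6 = 1467.576
Step 2 — sqrt(g * L) = sqrt(1467.576) = 38.308955
Step 3 — Fn = 14.16 / 38.308955 ≈ 0.36963 (5 s.f.)

0.36963
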